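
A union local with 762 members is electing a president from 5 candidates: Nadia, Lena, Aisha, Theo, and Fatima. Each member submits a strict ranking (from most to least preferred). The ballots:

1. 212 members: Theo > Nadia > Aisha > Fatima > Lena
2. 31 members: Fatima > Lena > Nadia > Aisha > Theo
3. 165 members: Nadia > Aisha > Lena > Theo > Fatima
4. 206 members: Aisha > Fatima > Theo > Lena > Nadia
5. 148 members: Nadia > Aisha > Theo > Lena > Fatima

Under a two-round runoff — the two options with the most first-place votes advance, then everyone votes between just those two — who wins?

Theo

Round 1 first-place votes: Nadia 313, Lena 0, Aisha 206, Theo 212, Fatima 31.
Nadia and Theo advance.
Runoff: Nadia is preferred to Theo by 344 voters; Theo by 418.
Theo wins the runoff.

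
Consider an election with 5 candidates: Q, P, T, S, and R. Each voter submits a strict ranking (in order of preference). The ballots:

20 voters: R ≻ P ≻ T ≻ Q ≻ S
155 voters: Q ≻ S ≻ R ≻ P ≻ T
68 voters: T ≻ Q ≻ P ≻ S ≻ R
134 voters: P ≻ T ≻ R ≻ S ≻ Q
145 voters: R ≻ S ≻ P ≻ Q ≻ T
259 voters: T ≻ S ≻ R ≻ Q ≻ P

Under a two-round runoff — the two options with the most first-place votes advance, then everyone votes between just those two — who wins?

Round 1 first-place votes: Q 155, P 134, T 327, S 0, R 165.
T and R advance.
Runoff: T is preferred to R by 461 voters; R by 320.
T wins the runoff.

T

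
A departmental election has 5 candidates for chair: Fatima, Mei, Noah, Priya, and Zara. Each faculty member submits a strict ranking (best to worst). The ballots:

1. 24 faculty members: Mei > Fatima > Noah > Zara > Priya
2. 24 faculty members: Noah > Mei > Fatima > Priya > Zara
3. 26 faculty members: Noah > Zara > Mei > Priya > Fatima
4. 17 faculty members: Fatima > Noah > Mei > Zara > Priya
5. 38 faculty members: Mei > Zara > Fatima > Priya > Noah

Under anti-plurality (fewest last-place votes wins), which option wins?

Last-place votes: Fatima 26, Mei 0, Noah 38, Priya 41, Zara 24.
Mei is ranked last by the fewest voters, so Mei wins.

Mei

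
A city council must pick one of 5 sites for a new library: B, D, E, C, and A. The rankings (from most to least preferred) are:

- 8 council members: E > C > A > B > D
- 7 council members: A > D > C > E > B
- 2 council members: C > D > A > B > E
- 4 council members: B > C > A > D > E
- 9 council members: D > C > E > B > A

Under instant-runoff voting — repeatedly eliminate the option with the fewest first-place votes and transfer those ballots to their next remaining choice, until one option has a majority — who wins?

Round 1: B 4, D 9, E 8, C 2, A 7. Eliminate C.
Round 2: B 4, D 11, E 8, A 7. Eliminate B.
Round 3: D 11, E 8, A 11. Eliminate E.
Round 4: D 11, A 19. A has a majority.

A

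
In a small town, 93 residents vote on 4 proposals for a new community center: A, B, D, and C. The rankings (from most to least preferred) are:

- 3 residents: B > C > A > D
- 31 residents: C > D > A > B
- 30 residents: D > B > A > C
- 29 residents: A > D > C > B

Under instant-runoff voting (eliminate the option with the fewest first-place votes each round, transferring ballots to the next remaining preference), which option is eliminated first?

B

Round 1: A 29, B 3, D 30, C 31. Eliminate B.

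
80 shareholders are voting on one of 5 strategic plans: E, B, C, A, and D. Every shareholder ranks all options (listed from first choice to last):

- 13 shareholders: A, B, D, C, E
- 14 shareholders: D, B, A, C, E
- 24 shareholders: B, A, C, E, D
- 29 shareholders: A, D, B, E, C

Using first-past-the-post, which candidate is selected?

A

First-place votes: E 0, B 24, C 0, A 42, D 14.
A has the most first-place votes.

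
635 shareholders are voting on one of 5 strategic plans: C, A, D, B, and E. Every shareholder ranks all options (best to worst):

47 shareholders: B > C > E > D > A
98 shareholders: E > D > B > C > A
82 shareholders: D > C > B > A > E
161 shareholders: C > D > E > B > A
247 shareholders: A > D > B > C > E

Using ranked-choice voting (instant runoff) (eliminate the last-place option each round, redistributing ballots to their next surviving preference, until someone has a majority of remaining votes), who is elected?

Round 1: C 161, A 247, D 82, B 47, E 98. Eliminate B.
Round 2: C 208, A 247, D 82, E 98. Eliminate D.
Round 3: C 290, A 247, E 98. Eliminate E.
Round 4: C 388, A 247. C has a majority.

C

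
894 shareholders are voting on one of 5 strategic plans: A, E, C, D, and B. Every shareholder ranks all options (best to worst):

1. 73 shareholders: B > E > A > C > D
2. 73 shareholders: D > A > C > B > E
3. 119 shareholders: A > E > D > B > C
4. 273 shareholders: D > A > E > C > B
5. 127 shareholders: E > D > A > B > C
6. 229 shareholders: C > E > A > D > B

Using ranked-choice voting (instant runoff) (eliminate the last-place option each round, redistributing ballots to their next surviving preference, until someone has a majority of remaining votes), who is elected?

E

Round 1: A 119, E 127, C 229, D 346, B 73. Eliminate B.
Round 2: A 119, E 200, C 229, D 346. Eliminate A.
Round 3: E 319, C 229, D 346. Eliminate C.
Round 4: E 548, D 346. E has a majority.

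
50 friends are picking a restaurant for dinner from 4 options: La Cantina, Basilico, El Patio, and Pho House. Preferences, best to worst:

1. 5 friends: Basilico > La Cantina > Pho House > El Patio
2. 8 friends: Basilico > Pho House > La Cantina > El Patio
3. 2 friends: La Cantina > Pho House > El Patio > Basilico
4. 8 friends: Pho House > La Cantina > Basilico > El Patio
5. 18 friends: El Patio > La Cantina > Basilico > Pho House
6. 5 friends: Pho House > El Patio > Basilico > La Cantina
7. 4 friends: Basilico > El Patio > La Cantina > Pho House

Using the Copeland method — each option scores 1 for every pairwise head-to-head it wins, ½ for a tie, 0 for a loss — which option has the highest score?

La Cantina

La Cantina: beats Basilico and Pho House; loses to El Patio → score 2.
Basilico: beats Pho House; ties El Patio; loses to La Cantina → score 1.5.
El Patio: beats La Cantina; ties Basilico; loses to Pho House → score 1.5.
Pho House: beats El Patio; loses to La Cantina and Basilico → score 1.
La Cantina has the best pairwise record.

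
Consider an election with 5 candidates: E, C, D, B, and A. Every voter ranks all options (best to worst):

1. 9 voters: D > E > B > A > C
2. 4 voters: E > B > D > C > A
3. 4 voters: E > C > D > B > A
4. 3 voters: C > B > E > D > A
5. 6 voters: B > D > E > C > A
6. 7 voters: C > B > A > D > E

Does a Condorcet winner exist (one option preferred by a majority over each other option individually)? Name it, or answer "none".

none

Checking pairwise contests:
D beats E 22–11.
E beats C 23–10.
B beats D 20–13.
E beats B 17–16.
E beats A 26–7.
Every option loses at least one head-to-head, so there is no Condorcet winner.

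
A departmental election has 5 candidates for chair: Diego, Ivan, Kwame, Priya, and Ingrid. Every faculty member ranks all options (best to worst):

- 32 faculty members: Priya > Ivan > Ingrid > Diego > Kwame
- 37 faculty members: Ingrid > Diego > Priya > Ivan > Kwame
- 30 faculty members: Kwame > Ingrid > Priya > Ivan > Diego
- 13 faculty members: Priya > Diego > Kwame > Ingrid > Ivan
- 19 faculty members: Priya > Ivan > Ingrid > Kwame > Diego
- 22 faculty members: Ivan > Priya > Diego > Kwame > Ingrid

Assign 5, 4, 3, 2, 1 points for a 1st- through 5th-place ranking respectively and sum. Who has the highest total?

Priya

Diego: 32·2 + 37·4 + 30·1 + 13·4 + 19·1 + 22·3 = 379
Ivan: 32·4 + 37·2 + 30·2 + 13·1 + 19·4 + 22·5 = 461
Kwame: 32·1 + 37·1 + 30·5 + 13·3 + 19·2 + 22·2 = 340
Priya: 32·5 + 37·3 + 30·3 + 13·5 + 19·5 + 22·4 = 609
Ingrid: 32·3 + 37·5 + 30·4 + 13·2 + 19·3 + 22·1 = 506
Priya has the highest Borda score (609).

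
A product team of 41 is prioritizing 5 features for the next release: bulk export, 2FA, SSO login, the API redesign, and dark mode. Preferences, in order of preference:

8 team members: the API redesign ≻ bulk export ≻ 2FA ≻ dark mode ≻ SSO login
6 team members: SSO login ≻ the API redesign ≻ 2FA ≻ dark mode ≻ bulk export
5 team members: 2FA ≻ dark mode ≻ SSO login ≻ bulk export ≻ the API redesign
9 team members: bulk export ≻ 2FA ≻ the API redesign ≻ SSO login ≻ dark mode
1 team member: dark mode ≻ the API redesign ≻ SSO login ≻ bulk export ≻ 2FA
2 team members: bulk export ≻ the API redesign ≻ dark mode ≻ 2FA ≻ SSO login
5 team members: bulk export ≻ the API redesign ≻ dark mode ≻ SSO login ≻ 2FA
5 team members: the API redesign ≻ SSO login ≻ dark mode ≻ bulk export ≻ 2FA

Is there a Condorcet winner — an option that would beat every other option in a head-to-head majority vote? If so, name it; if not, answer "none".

bulk export

bulk export vs 2FA: 30–11 for bulk export.
bulk export vs SSO login: 24–17 for bulk export.
bulk export vs the API redesign: 21–20 for bulk export.
bulk export vs dark mode: 24–17 for bulk export.
bulk export beats every other option head-to-head.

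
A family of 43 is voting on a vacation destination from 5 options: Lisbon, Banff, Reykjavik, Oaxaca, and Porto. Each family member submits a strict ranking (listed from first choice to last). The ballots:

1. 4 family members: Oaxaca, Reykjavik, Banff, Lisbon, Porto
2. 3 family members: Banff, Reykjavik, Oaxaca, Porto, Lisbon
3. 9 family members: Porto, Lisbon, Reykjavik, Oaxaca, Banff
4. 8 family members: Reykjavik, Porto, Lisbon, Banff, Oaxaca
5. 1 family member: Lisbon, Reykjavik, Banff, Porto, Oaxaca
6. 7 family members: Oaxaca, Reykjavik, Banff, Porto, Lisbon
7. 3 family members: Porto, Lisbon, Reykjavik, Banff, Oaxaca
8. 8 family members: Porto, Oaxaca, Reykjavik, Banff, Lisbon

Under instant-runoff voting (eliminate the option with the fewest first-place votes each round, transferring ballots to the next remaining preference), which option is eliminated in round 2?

Round 1: Lisbon 1, Banff 3, Reykjavik 8, Oaxaca 11, Porto 20. Eliminate Lisbon.
Round 2: Banff 3, Reykjavik 9, Oaxaca 11, Porto 20. Eliminate Banff.

Banff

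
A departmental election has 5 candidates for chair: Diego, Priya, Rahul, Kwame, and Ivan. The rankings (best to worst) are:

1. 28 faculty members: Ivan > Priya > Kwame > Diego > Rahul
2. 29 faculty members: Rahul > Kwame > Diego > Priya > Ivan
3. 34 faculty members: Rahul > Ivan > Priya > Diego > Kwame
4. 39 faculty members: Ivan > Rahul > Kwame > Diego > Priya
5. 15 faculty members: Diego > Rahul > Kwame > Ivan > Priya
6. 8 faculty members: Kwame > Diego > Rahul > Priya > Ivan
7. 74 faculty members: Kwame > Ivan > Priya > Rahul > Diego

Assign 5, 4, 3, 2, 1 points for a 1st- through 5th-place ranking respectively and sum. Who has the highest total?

Diego: 28·2 + 29·3 + 34·2 + 39·2 + 15·5 + 8·4 + 74·1 = 470
Priya: 28·4 + 29·2 + 34·3 + 39·1 + 15·1 + 8·2 + 74·3 = 564
Rahul: 28·1 + 29·5 + 34·5 + 39·4 + 15·4 + 8·3 + 74·2 = 731
Kwame: 28·3 + 29·4 + 34·1 + 39·3 + 15·3 + 8·5 + 74·5 = 806
Ivan: 28·5 + 29·1 + 34·4 + 39·5 + 15·2 + 8·1 + 74·4 = 834
Ivan has the highest Borda score (834).

Ivan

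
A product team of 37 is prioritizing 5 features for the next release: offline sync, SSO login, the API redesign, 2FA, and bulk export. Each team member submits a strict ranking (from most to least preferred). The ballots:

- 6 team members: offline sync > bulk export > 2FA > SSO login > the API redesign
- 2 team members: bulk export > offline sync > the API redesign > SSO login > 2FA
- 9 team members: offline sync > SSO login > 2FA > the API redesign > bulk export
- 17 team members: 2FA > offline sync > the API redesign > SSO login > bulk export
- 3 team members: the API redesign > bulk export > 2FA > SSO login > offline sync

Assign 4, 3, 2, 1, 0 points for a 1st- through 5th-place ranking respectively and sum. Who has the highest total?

offline sync: 6·4 + 2·3 + 9·4 + 17·3 + 3·0 = 117
SSO login: 6·1 + 2·1 + 9·3 + 17·1 + 3·1 = 55
the API redesign: 6·0 + 2·2 + 9·1 + 17·2 + 3·4 = 59
2FA: 6·2 + 2·0 + 9·2 + 17·4 + 3·2 = 104
bulk export: 6·3 + 2·4 + 9·0 + 17·0 + 3·3 = 35
offline sync has the highest Borda score (117).

offline sync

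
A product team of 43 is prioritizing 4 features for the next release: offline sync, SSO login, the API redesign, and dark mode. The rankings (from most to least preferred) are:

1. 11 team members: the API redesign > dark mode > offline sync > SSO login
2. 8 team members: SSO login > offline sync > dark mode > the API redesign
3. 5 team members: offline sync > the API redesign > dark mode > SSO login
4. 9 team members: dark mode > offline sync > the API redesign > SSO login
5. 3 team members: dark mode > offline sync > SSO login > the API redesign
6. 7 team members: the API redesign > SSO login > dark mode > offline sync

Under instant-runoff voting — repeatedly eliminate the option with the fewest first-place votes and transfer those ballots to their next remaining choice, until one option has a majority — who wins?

the API redesign

Round 1: offline sync 5, SSO login 8, the API redesign 18, dark mode 12. Eliminate offline sync.
Round 2: SSO login 8, the API redesign 23, dark mode 12. The API redesign has a majority.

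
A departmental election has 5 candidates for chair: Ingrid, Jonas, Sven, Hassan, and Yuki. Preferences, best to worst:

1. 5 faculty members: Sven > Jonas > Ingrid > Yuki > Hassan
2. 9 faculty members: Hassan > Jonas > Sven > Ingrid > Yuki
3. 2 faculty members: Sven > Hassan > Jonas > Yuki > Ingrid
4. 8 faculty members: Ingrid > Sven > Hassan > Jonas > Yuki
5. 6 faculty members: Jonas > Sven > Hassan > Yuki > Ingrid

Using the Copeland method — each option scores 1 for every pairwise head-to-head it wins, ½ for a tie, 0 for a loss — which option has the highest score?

Sven

Ingrid: beats Yuki; loses to Jonas, Sven, and Hassan → score 1.
Jonas: beats Ingrid and Yuki; ties Sven; loses to Hassan → score 2.5.
Sven: beats Ingrid, Hassan, and Yuki; ties Jonas → score 3.5.
Hassan: beats Ingrid, Jonas, and Yuki; loses to Sven → score 3.
Yuki: loses to Ingrid, Jonas, Sven, and Hassan → score 0.
Sven has the best pairwise record.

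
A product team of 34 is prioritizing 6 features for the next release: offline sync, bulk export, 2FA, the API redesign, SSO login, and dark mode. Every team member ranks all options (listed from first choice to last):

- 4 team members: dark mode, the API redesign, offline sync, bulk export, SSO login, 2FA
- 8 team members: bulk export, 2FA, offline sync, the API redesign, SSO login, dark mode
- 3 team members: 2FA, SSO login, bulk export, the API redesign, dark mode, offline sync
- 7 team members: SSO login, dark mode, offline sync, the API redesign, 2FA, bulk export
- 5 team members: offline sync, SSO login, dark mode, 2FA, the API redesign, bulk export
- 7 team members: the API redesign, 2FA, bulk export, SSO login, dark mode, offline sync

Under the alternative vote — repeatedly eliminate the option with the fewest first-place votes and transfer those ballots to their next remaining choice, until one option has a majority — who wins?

Round 1: offline sync 5, bulk export 8, 2FA 3, the API redesign 7, SSO login 7, dark mode 4. Eliminate 2FA.
Round 2: offline sync 5, bulk export 8, the API redesign 7, SSO login 10, dark mode 4. Eliminate dark mode.
Round 3: offline sync 5, bulk export 8, the API redesign 11, SSO login 10. Eliminate offline sync.
Round 4: bulk export 8, the API redesign 11, SSO login 15. Eliminate bulk export.
Round 5: the API redesign 19, SSO login 15. The API redesign has a majority.

the API redesign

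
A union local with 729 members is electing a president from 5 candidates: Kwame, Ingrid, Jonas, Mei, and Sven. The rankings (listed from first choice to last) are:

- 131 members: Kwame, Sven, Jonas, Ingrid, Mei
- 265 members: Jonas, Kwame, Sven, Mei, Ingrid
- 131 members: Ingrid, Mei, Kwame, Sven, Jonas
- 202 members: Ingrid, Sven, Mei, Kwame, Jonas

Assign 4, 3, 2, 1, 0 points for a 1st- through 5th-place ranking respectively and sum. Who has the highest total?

Kwame

Kwame: 131·4 + 265·3 + 131·2 + 202·1 = 1783
Ingrid: 131·1 + 265·0 + 131·4 + 202·4 = 1463
Jonas: 131·2 + 265·4 + 131·0 + 202·0 = 1322
Mei: 131·0 + 265·1 + 131·3 + 202·2 = 1062
Sven: 131·3 + 265·2 + 131·1 + 202·3 = 1660
Kwame has the highest Borda score (1783).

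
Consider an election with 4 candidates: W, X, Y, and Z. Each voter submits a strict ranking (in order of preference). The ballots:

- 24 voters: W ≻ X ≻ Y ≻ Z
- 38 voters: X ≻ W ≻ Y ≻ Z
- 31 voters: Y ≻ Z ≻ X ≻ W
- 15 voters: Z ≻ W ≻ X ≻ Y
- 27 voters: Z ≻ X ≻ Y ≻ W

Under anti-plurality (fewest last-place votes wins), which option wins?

X

Last-place votes: W 58, X 0, Y 15, Z 62.
X is ranked last by the fewest voters, so X wins.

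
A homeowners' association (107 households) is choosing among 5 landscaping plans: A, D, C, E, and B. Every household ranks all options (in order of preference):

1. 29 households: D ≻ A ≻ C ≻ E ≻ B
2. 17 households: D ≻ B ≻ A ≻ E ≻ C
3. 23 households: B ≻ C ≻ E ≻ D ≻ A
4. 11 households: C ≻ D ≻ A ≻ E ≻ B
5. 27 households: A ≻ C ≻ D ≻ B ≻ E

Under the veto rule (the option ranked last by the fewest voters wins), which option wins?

Last-place votes: A 23, D 0, C 17, E 27, B 40.
D is ranked last by the fewest voters, so D wins.

D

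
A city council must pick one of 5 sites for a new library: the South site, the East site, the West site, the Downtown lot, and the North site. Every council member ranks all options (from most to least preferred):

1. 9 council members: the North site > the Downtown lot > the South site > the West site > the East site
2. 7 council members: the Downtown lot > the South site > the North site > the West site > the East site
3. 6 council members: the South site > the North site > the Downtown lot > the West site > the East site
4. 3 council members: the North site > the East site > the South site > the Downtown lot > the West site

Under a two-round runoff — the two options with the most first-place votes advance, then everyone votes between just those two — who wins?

Round 1 first-place votes: the South site 6, the East site 0, the West site 0, the Downtown lot 7, the North site 12.
the North site and the Downtown lot advance.
Runoff: the North site is preferred to the Downtown lot by 18 voters; the Downtown lot by 7.
the North site wins the runoff.

the North site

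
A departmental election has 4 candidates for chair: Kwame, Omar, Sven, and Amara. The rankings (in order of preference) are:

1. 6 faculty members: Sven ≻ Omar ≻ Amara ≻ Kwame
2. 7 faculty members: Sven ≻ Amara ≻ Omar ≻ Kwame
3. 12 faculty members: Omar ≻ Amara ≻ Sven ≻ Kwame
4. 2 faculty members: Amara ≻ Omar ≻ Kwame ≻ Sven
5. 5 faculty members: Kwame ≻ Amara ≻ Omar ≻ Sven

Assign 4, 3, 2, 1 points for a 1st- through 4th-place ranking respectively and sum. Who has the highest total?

Kwame: 6·1 + 7·1 + 12·1 + 2·2 + 5·4 = 49
Omar: 6·3 + 7·2 + 12·4 + 2·3 + 5·2 = 96
Sven: 6·4 + 7·4 + 12·2 + 2·1 + 5·1 = 83
Amara: 6·2 + 7·3 + 12·3 + 2·4 + 5·3 = 92
Omar has the highest Borda score (96).

Omar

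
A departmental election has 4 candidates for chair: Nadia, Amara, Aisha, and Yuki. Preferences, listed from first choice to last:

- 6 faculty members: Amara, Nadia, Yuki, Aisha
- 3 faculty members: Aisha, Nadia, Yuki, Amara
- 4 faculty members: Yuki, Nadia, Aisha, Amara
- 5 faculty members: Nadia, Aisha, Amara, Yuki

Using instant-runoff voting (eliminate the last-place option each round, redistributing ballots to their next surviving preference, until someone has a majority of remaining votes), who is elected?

Nadia

Round 1: Nadia 5, Amara 6, Aisha 3, Yuki 4. Eliminate Aisha.
Round 2: Nadia 8, Amara 6, Yuki 4. Eliminate Yuki.
Round 3: Nadia 12, Amara 6. Nadia has a majority.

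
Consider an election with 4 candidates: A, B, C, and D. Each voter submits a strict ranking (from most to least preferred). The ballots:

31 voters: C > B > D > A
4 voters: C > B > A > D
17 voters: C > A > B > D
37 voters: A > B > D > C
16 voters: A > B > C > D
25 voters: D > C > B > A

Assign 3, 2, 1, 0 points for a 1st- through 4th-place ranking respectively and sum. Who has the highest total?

A: 31·0 + 4·1 + 17·2 + 37·3 + 16·3 + 25·0 = 197
B: 31·2 + 4·2 + 17·1 + 37·2 + 16·2 + 25·1 = 218
C: 31·3 + 4·3 + 17·3 + 37·0 + 16·1 + 25·2 = 222
D: 31·1 + 4·0 + 17·0 + 37·1 + 16·0 + 25·3 = 143
C has the highest Borda score (222).

C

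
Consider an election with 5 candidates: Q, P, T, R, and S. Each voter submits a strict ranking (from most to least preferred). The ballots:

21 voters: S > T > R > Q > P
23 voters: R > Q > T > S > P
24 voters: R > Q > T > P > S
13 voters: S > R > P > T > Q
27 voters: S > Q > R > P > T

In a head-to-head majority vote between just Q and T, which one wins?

Voters preferring Q to T: 74; preferring T to Q: 34.
Q wins the head-to-head.

Q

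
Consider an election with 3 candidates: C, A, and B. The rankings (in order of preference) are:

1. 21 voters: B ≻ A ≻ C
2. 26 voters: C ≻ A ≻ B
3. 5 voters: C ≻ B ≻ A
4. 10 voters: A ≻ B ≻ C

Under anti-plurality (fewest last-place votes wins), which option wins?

Last-place votes: C 31, A 5, B 26.
A is ranked last by the fewest voters, so A wins.

A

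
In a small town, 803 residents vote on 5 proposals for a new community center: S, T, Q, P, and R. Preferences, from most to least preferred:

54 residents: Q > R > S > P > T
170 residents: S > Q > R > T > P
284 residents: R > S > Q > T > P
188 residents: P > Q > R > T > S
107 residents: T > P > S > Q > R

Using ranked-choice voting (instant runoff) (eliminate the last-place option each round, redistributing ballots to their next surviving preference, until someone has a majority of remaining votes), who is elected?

Round 1: S 170, T 107, Q 54, P 188, R 284. Eliminate Q.
Round 2: S 170, T 107, P 188, R 338. Eliminate T.
Round 3: S 170, P 295, R 338. Eliminate S.
Round 4: P 295, R 508. R has a majority.

R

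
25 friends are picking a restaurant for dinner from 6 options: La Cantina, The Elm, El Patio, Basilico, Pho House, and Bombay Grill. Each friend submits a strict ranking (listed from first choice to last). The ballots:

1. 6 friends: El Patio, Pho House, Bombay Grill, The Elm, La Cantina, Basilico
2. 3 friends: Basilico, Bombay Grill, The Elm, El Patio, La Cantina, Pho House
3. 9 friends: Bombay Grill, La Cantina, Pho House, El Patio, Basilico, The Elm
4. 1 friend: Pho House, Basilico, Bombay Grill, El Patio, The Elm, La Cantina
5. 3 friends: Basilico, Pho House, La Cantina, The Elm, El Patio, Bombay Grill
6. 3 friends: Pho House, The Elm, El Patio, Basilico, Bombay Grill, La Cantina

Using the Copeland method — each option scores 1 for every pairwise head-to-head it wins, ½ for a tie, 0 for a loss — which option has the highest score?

Pho House

La Cantina: beats Basilico; loses to The Elm, El Patio, Pho House, and Bombay Grill → score 1.
The Elm: beats La Cantina; loses to El Patio, Basilico, Pho House, and Bombay Grill → score 1.
El Patio: beats La Cantina, The Elm, and Basilico; loses to Pho House and Bombay Grill → score 3.
Basilico: beats The Elm; loses to La Cantina, El Patio, Pho House, and Bombay Grill → score 1.
Pho House: beats La Cantina, The Elm, El Patio, Basilico, and Bombay Grill → score 5.
Bombay Grill: beats La Cantina, The Elm, El Patio, and Basilico; loses to Pho House → score 4.
Pho House has the best pairwise record.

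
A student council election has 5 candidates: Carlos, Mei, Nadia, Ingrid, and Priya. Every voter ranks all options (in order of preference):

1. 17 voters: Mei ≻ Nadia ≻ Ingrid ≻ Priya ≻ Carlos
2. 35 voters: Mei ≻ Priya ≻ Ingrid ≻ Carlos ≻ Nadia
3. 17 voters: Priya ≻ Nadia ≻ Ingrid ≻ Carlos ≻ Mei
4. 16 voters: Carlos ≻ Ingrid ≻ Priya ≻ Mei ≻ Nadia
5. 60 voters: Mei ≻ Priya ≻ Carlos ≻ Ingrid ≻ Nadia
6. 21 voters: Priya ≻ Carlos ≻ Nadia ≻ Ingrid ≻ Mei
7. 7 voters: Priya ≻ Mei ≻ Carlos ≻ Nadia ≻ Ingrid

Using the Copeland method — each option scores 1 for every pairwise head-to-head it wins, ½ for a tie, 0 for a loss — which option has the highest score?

Mei

Carlos: beats Nadia and Ingrid; loses to Mei and Priya → score 2.
Mei: beats Carlos, Nadia, Ingrid, and Priya → score 4.
Nadia: loses to Carlos, Mei, Ingrid, and Priya → score 0.
Ingrid: beats Nadia; loses to Carlos, Mei, and Priya → score 1.
Priya: beats Carlos, Nadia, and Ingrid; loses to Mei → score 3.
Mei has the best pairwise record.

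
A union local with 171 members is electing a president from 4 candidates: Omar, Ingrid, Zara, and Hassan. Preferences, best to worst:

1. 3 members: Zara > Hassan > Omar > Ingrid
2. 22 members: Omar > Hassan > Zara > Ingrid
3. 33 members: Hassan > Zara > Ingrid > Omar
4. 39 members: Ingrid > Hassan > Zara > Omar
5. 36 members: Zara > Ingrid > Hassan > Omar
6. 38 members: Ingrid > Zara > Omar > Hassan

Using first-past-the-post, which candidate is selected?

Ingrid

First-place votes: Omar 22, Ingrid 77, Zara 39, Hassan 33.
Ingrid has the most first-place votes.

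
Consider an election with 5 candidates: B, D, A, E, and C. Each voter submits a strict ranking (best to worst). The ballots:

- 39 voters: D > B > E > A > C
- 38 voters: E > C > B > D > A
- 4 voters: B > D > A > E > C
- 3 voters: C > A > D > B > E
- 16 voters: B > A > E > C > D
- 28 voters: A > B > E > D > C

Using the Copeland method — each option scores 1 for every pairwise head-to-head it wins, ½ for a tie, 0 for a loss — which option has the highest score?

B

B: beats D, A, E, and C → score 4.
D: beats A and C; loses to B and E → score 2.
A: beats C; loses to B, D, and E → score 1.
E: beats D, A, and C; loses to B → score 3.
C: loses to B, D, A, and E → score 0.
B has the best pairwise record.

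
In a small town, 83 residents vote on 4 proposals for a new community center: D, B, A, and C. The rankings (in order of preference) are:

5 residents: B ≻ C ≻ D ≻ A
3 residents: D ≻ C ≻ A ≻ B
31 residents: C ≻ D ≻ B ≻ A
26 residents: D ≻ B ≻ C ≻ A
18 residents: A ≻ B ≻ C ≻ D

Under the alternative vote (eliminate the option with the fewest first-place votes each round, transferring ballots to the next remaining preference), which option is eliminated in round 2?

A

Round 1: D 29, B 5, A 18, C 31. Eliminate B.
Round 2: D 29, A 18, C 36. Eliminate A.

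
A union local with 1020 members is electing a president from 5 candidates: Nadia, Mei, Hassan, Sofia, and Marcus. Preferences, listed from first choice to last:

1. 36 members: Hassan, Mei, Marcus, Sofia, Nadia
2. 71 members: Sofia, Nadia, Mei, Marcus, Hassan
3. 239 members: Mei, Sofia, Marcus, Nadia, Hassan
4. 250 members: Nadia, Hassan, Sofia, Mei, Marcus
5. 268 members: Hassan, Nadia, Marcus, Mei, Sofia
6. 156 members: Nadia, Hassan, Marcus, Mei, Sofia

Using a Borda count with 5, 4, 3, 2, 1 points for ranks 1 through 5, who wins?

Nadia: 36·1 + 71·4 + 239·2 + 250·5 + 268·4 + 156·5 = 3900
Mei: 36·4 + 71·3 + 239·5 + 250·2 + 268·2 + 156·2 = 2900
Hassan: 36·5 + 71·1 + 239·1 + 250·4 + 268·5 + 156·4 = 3454
Sofia: 36·2 + 71·5 + 239·4 + 250·3 + 268·1 + 156·1 = 2557
Marcus: 36·3 + 71·2 + 239·3 + 250·1 + 268·3 + 156·3 = 2489
Nadia has the highest Borda score (3900).

Nadia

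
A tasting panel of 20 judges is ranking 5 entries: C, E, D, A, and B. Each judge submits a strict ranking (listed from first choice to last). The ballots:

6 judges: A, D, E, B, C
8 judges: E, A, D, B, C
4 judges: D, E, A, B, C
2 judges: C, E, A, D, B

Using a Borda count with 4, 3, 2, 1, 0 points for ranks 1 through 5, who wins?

C: 6·0 + 8·0 + 4·0 + 2·4 = 8
E: 6·2 + 8·4 + 4·3 + 2·3 = 62
D: 6·3 + 8·2 + 4·4 + 2·1 = 52
A: 6·4 + 8·3 + 4·2 + 2·2 = 60
B: 6·1 + 8·1 + 4·1 + 2·0 = 18
E has the highest Borda score (62).

E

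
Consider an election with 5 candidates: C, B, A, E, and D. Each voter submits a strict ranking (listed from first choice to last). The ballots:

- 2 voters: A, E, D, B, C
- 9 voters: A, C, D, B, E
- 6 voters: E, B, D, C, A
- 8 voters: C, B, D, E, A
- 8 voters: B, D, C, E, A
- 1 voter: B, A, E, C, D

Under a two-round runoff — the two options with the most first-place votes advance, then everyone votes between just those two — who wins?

Round 1 first-place votes: C 8, B 9, A 11, E 6, D 0.
A and B advance.
Runoff: A is preferred to B by 11 voters; B by 23.
B wins the runoff.

B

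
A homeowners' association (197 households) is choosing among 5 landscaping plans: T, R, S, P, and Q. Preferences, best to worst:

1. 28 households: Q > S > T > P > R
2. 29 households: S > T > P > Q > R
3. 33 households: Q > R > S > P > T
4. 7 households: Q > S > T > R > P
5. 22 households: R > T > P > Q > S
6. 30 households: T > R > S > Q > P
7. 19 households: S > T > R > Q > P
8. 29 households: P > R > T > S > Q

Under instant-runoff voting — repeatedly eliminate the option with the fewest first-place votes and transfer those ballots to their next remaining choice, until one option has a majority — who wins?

Round 1: T 30, R 22, S 48, P 29, Q 68. Eliminate R.
Round 2: T 52, S 48, P 29, Q 68. Eliminate P.
Round 3: T 81, S 48, Q 68. Eliminate S.
Round 4: T 129, Q 68. T has a majority.

T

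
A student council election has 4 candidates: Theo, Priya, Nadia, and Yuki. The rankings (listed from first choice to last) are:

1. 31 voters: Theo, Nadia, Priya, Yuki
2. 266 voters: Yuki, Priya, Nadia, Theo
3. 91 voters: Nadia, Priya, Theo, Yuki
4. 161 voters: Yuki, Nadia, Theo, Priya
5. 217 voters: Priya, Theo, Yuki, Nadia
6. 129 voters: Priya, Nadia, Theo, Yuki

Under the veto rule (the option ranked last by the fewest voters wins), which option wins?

Last-place votes: Theo 266, Priya 161, Nadia 217, Yuki 251.
Priya is ranked last by the fewest voters, so Priya wins.

Priya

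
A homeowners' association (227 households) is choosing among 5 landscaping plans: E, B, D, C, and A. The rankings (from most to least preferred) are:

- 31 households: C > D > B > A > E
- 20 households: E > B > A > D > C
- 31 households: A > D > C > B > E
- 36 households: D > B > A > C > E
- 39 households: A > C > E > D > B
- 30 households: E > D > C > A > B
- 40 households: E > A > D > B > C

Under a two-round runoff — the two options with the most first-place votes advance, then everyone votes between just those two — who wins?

A

Round 1 first-place votes: E 90, B 0, D 36, C 31, A 70.
E and A advance.
Runoff: E is preferred to A by 90 voters; A by 137.
A wins the runoff.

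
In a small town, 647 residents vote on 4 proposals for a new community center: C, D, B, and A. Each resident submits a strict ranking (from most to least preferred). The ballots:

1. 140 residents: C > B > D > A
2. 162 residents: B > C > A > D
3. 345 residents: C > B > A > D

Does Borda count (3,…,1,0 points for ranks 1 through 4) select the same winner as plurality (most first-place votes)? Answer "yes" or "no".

yes

Borda — scores: C 1779, D 140, B 1456, A 507. Winner: C.
Plurality — first-place votes: C 485, D 0, B 162, A 0. Winner: C.
The two methods agree.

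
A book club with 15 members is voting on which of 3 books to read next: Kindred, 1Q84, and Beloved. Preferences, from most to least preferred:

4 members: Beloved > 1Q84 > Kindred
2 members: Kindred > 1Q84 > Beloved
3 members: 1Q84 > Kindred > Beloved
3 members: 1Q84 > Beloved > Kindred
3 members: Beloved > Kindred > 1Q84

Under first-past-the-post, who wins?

First-place votes: Kindred 2, 1Q84 6, Beloved 7.
Beloved has the most first-place votes.

Beloved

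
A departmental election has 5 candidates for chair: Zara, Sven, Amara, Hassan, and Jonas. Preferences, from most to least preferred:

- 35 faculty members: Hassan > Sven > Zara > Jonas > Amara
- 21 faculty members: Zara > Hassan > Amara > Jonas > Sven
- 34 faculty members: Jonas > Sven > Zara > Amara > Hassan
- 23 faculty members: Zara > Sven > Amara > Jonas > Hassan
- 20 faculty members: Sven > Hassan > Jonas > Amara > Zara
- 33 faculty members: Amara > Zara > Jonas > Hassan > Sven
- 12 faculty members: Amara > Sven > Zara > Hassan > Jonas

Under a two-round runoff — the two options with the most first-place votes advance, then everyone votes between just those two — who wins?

Round 1 first-place votes: Zara 44, Sven 20, Amara 45, Hassan 35, Jonas 34.
Amara and Zara advance.
Runoff: Amara is preferred to Zara by 65 voters; Zara by 113.
Zara wins the runoff.

Zara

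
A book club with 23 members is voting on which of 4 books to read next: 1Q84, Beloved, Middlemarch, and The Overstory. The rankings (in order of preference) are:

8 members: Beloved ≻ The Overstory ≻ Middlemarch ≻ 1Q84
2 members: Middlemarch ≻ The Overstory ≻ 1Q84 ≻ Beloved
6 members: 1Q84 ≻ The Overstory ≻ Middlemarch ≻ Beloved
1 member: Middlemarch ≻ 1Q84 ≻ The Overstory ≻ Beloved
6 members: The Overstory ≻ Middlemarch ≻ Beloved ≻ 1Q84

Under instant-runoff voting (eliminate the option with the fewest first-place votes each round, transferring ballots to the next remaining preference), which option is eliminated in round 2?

Round 1: 1Q84 6, Beloved 8, Middlemarch 3, The Overstory 6. Eliminate Middlemarch.
Round 2: 1Q84 7, Beloved 8, The Overstory 8. Eliminate 1Q84.

1Q84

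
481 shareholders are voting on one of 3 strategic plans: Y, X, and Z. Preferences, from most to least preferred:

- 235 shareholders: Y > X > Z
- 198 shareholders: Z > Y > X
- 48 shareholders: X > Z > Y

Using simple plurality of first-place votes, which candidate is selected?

Y

First-place votes: Y 235, X 48, Z 198.
Y has the most first-place votes.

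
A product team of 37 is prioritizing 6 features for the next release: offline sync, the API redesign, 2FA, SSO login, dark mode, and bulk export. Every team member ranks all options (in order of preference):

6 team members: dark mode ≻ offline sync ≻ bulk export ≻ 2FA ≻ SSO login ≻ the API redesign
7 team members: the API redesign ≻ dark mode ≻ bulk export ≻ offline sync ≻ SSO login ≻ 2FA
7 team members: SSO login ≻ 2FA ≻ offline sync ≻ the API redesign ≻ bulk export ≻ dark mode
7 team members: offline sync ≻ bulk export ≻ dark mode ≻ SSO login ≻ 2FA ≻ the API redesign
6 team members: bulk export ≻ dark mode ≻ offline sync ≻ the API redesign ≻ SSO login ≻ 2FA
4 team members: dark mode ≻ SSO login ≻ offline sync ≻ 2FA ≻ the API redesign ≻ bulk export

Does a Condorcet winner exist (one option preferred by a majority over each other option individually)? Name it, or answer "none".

none

Checking pairwise contests:
dark mode beats offline sync 23–14.
offline sync beats the API redesign 30–7.
offline sync beats 2FA 30–7.
offline sync beats SSO login 26–11.
bulk export beats dark mode 20–17.
offline sync beats bulk export 24–13.
Every option loses at least one head-to-head, so there is no Condorcet winner.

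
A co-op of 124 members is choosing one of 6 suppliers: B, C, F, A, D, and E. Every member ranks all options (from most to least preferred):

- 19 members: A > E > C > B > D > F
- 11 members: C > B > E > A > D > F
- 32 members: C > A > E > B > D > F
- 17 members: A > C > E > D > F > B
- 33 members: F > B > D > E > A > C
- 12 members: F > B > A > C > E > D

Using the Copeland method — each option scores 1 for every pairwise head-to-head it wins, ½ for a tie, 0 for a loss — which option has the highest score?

B: beats D; ties F; loses to C, A, and E → score 1.5.
C: beats B, F, D, and E; loses to A → score 4.
F: ties B; loses to C, A, D, and E → score 0.5.
A: beats B, C, F, D, and E → score 5.
D: beats F; loses to B, C, A, and E → score 1.
E: beats B, F, and D; loses to C and A → score 3.
A has the best pairwise record.

A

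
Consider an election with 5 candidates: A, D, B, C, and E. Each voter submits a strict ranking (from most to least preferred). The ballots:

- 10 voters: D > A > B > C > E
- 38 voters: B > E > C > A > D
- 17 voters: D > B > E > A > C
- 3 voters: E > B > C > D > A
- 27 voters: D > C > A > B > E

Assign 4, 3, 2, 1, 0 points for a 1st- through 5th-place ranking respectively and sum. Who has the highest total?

A: 10·3 + 38·1 + 17·1 + 3·0 + 27·2 = 139
D: 10·4 + 38·0 + 17·4 + 3·1 + 27·4 = 219
B: 10·2 + 38·4 + 17·3 + 3·3 + 27·1 = 259
C: 10·1 + 38·2 + 17·0 + 3·2 + 27·3 = 173
E: 10·0 + 38·3 + 17·2 + 3·4 + 27·0 = 160
B has the highest Borda score (259).

B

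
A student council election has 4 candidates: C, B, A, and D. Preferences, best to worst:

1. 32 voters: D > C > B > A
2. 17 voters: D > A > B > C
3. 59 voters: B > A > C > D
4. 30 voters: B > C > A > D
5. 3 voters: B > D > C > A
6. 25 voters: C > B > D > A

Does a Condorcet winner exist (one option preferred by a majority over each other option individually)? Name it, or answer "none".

B

B vs C: 109–57 for B.
B vs A: 149–17 for B.
B vs D: 117–49 for B.
B beats every other option head-to-head.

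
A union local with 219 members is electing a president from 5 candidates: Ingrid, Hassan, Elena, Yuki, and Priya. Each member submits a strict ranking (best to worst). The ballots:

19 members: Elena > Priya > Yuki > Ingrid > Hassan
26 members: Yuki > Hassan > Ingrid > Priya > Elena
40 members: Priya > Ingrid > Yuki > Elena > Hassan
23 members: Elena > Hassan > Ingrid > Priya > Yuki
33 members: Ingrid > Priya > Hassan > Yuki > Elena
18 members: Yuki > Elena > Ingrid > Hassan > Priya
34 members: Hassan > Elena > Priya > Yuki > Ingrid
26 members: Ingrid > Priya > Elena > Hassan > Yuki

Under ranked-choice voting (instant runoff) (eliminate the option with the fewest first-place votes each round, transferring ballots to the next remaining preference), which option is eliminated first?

Round 1: Ingrid 59, Hassan 34, Elena 42, Yuki 44, Priya 40. Eliminate Hassan.

Hassan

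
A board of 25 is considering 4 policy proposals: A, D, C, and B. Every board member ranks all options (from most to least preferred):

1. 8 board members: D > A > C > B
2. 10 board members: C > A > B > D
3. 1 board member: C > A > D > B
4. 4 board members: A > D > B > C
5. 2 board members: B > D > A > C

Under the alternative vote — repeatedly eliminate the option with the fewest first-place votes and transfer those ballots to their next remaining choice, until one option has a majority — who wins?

Round 1: A 4, D 8, C 11, B 2. Eliminate B.
Round 2: A 4, D 10, C 11. Eliminate A.
Round 3: D 14, C 11. D has a majority.

D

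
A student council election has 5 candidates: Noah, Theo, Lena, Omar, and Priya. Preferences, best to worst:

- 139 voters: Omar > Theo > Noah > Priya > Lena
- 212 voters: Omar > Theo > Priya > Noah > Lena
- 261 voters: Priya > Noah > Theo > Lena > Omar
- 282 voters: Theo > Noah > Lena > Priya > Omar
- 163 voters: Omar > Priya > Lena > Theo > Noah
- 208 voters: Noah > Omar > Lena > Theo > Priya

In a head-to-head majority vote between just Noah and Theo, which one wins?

Theo

Voters preferring Noah to Theo: 469; preferring Theo to Noah: 796.
Theo wins the head-to-head.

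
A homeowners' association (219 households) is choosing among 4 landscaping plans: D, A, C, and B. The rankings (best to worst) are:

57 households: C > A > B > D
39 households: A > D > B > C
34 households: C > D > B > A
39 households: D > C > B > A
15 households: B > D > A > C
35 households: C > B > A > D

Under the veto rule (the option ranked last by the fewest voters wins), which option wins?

Last-place votes: D 92, A 73, C 54, B 0.
B is ranked last by the fewest voters, so B wins.

B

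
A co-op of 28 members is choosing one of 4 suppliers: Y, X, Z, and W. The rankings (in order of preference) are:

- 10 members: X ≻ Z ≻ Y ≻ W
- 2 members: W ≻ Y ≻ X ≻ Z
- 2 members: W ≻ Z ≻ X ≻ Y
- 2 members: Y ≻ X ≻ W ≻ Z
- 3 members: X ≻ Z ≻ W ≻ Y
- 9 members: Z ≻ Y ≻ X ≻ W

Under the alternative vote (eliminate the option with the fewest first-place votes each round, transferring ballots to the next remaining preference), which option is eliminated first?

Y

Round 1: Y 2, X 13, Z 9, W 4. Eliminate Y.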